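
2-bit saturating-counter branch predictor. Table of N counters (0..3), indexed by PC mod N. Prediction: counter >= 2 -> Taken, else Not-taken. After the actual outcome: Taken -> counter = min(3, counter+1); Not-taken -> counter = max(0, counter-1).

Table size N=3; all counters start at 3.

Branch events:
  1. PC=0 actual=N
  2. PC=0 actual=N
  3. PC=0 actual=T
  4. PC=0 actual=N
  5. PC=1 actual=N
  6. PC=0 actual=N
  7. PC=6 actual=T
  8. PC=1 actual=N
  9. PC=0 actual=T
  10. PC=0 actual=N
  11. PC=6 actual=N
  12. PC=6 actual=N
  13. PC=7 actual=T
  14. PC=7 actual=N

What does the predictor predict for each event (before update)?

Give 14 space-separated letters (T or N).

Answer: T T N T T N N T N T N N N T

Derivation:
Ev 1: PC=0 idx=0 pred=T actual=N -> ctr[0]=2
Ev 2: PC=0 idx=0 pred=T actual=N -> ctr[0]=1
Ev 3: PC=0 idx=0 pred=N actual=T -> ctr[0]=2
Ev 4: PC=0 idx=0 pred=T actual=N -> ctr[0]=1
Ev 5: PC=1 idx=1 pred=T actual=N -> ctr[1]=2
Ev 6: PC=0 idx=0 pred=N actual=N -> ctr[0]=0
Ev 7: PC=6 idx=0 pred=N actual=T -> ctr[0]=1
Ev 8: PC=1 idx=1 pred=T actual=N -> ctr[1]=1
Ev 9: PC=0 idx=0 pred=N actual=T -> ctr[0]=2
Ev 10: PC=0 idx=0 pred=T actual=N -> ctr[0]=1
Ev 11: PC=6 idx=0 pred=N actual=N -> ctr[0]=0
Ev 12: PC=6 idx=0 pred=N actual=N -> ctr[0]=0
Ev 13: PC=7 idx=1 pred=N actual=T -> ctr[1]=2
Ev 14: PC=7 idx=1 pred=T actual=N -> ctr[1]=1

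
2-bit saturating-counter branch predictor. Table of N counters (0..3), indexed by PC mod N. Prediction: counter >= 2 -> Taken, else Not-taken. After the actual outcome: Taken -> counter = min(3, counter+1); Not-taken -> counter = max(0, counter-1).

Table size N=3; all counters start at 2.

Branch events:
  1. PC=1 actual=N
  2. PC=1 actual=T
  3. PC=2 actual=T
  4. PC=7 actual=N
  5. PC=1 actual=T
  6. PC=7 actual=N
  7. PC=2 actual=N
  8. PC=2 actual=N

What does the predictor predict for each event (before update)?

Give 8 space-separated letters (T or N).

Answer: T N T T N T T T

Derivation:
Ev 1: PC=1 idx=1 pred=T actual=N -> ctr[1]=1
Ev 2: PC=1 idx=1 pred=N actual=T -> ctr[1]=2
Ev 3: PC=2 idx=2 pred=T actual=T -> ctr[2]=3
Ev 4: PC=7 idx=1 pred=T actual=N -> ctr[1]=1
Ev 5: PC=1 idx=1 pred=N actual=T -> ctr[1]=2
Ev 6: PC=7 idx=1 pred=T actual=N -> ctr[1]=1
Ev 7: PC=2 idx=2 pred=T actual=N -> ctr[2]=2
Ev 8: PC=2 idx=2 pred=T actual=N -> ctr[2]=1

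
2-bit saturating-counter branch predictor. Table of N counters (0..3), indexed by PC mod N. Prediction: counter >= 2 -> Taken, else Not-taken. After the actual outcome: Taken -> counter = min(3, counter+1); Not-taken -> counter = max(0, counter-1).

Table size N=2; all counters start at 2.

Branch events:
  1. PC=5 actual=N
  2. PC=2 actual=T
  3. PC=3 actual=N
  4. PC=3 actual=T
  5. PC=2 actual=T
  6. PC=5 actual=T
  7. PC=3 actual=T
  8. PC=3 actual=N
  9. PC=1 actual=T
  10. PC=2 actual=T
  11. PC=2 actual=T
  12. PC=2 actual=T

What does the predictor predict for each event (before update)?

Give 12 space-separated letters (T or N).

Ev 1: PC=5 idx=1 pred=T actual=N -> ctr[1]=1
Ev 2: PC=2 idx=0 pred=T actual=T -> ctr[0]=3
Ev 3: PC=3 idx=1 pred=N actual=N -> ctr[1]=0
Ev 4: PC=3 idx=1 pred=N actual=T -> ctr[1]=1
Ev 5: PC=2 idx=0 pred=T actual=T -> ctr[0]=3
Ev 6: PC=5 idx=1 pred=N actual=T -> ctr[1]=2
Ev 7: PC=3 idx=1 pred=T actual=T -> ctr[1]=3
Ev 8: PC=3 idx=1 pred=T actual=N -> ctr[1]=2
Ev 9: PC=1 idx=1 pred=T actual=T -> ctr[1]=3
Ev 10: PC=2 idx=0 pred=T actual=T -> ctr[0]=3
Ev 11: PC=2 idx=0 pred=T actual=T -> ctr[0]=3
Ev 12: PC=2 idx=0 pred=T actual=T -> ctr[0]=3

Answer: T T N N T N T T T T T T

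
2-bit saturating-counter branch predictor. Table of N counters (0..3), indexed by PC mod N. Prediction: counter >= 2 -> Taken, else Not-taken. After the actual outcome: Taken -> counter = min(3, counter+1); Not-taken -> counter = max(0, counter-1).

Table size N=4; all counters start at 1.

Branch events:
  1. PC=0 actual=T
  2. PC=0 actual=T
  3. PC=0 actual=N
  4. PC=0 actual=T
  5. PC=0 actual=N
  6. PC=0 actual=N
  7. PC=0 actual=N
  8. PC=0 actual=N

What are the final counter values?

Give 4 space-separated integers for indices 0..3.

Ev 1: PC=0 idx=0 pred=N actual=T -> ctr[0]=2
Ev 2: PC=0 idx=0 pred=T actual=T -> ctr[0]=3
Ev 3: PC=0 idx=0 pred=T actual=N -> ctr[0]=2
Ev 4: PC=0 idx=0 pred=T actual=T -> ctr[0]=3
Ev 5: PC=0 idx=0 pred=T actual=N -> ctr[0]=2
Ev 6: PC=0 idx=0 pred=T actual=N -> ctr[0]=1
Ev 7: PC=0 idx=0 pred=N actual=N -> ctr[0]=0
Ev 8: PC=0 idx=0 pred=N actual=N -> ctr[0]=0

Answer: 0 1 1 1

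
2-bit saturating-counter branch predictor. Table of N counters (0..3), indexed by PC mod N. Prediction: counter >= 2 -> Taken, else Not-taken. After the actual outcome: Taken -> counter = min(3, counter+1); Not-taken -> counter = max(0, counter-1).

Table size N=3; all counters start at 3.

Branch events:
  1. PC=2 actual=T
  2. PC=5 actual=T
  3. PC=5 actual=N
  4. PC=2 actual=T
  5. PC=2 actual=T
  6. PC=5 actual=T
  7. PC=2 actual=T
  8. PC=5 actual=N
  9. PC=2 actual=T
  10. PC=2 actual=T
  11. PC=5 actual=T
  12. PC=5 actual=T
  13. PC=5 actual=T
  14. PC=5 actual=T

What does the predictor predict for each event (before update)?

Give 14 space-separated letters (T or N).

Ev 1: PC=2 idx=2 pred=T actual=T -> ctr[2]=3
Ev 2: PC=5 idx=2 pred=T actual=T -> ctr[2]=3
Ev 3: PC=5 idx=2 pred=T actual=N -> ctr[2]=2
Ev 4: PC=2 idx=2 pred=T actual=T -> ctr[2]=3
Ev 5: PC=2 idx=2 pred=T actual=T -> ctr[2]=3
Ev 6: PC=5 idx=2 pred=T actual=T -> ctr[2]=3
Ev 7: PC=2 idx=2 pred=T actual=T -> ctr[2]=3
Ev 8: PC=5 idx=2 pred=T actual=N -> ctr[2]=2
Ev 9: PC=2 idx=2 pred=T actual=T -> ctr[2]=3
Ev 10: PC=2 idx=2 pred=T actual=T -> ctr[2]=3
Ev 11: PC=5 idx=2 pred=T actual=T -> ctr[2]=3
Ev 12: PC=5 idx=2 pred=T actual=T -> ctr[2]=3
Ev 13: PC=5 idx=2 pred=T actual=T -> ctr[2]=3
Ev 14: PC=5 idx=2 pred=T actual=T -> ctr[2]=3

Answer: T T T T T T T T T T T T T T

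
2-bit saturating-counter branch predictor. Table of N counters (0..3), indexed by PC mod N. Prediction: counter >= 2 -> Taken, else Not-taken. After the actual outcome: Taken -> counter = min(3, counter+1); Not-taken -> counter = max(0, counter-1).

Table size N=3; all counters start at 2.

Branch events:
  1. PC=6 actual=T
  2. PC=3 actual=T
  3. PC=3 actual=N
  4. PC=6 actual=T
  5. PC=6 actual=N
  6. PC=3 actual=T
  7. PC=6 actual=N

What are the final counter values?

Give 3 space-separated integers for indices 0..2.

Answer: 2 2 2

Derivation:
Ev 1: PC=6 idx=0 pred=T actual=T -> ctr[0]=3
Ev 2: PC=3 idx=0 pred=T actual=T -> ctr[0]=3
Ev 3: PC=3 idx=0 pred=T actual=N -> ctr[0]=2
Ev 4: PC=6 idx=0 pred=T actual=T -> ctr[0]=3
Ev 5: PC=6 idx=0 pred=T actual=N -> ctr[0]=2
Ev 6: PC=3 idx=0 pred=T actual=T -> ctr[0]=3
Ev 7: PC=6 idx=0 pred=T actual=N -> ctr[0]=2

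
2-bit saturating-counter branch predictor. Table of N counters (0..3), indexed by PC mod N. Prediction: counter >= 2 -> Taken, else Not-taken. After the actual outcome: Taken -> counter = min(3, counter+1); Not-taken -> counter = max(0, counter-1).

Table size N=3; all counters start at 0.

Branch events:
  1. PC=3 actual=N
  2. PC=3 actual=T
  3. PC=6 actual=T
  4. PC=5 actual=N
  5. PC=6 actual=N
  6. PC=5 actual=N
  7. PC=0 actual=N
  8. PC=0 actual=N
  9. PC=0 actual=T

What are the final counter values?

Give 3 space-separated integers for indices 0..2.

Answer: 1 0 0

Derivation:
Ev 1: PC=3 idx=0 pred=N actual=N -> ctr[0]=0
Ev 2: PC=3 idx=0 pred=N actual=T -> ctr[0]=1
Ev 3: PC=6 idx=0 pred=N actual=T -> ctr[0]=2
Ev 4: PC=5 idx=2 pred=N actual=N -> ctr[2]=0
Ev 5: PC=6 idx=0 pred=T actual=N -> ctr[0]=1
Ev 6: PC=5 idx=2 pred=N actual=N -> ctr[2]=0
Ev 7: PC=0 idx=0 pred=N actual=N -> ctr[0]=0
Ev 8: PC=0 idx=0 pred=N actual=N -> ctr[0]=0
Ev 9: PC=0 idx=0 pred=N actual=T -> ctr[0]=1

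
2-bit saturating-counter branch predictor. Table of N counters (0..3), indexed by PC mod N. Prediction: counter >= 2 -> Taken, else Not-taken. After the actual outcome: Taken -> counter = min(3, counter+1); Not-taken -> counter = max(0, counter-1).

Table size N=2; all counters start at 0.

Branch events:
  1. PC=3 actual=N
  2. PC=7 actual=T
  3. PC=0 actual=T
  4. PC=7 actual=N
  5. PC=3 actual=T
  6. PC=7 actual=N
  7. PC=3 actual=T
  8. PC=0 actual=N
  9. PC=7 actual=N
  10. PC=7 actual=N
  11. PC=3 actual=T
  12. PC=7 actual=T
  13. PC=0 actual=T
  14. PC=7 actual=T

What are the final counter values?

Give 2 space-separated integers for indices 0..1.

Ev 1: PC=3 idx=1 pred=N actual=N -> ctr[1]=0
Ev 2: PC=7 idx=1 pred=N actual=T -> ctr[1]=1
Ev 3: PC=0 idx=0 pred=N actual=T -> ctr[0]=1
Ev 4: PC=7 idx=1 pred=N actual=N -> ctr[1]=0
Ev 5: PC=3 idx=1 pred=N actual=T -> ctr[1]=1
Ev 6: PC=7 idx=1 pred=N actual=N -> ctr[1]=0
Ev 7: PC=3 idx=1 pred=N actual=T -> ctr[1]=1
Ev 8: PC=0 idx=0 pred=N actual=N -> ctr[0]=0
Ev 9: PC=7 idx=1 pred=N actual=N -> ctr[1]=0
Ev 10: PC=7 idx=1 pred=N actual=N -> ctr[1]=0
Ev 11: PC=3 idx=1 pred=N actual=T -> ctr[1]=1
Ev 12: PC=7 idx=1 pred=N actual=T -> ctr[1]=2
Ev 13: PC=0 idx=0 pred=N actual=T -> ctr[0]=1
Ev 14: PC=7 idx=1 pred=T actual=T -> ctr[1]=3

Answer: 1 3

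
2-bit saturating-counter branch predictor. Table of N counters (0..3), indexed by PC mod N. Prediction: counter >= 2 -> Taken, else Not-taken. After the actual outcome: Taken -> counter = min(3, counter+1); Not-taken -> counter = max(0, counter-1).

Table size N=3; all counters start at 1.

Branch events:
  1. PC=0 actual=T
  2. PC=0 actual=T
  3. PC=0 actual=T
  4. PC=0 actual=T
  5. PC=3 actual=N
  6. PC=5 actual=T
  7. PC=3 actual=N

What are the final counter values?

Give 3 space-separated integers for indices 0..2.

Ev 1: PC=0 idx=0 pred=N actual=T -> ctr[0]=2
Ev 2: PC=0 idx=0 pred=T actual=T -> ctr[0]=3
Ev 3: PC=0 idx=0 pred=T actual=T -> ctr[0]=3
Ev 4: PC=0 idx=0 pred=T actual=T -> ctr[0]=3
Ev 5: PC=3 idx=0 pred=T actual=N -> ctr[0]=2
Ev 6: PC=5 idx=2 pred=N actual=T -> ctr[2]=2
Ev 7: PC=3 idx=0 pred=T actual=N -> ctr[0]=1

Answer: 1 1 2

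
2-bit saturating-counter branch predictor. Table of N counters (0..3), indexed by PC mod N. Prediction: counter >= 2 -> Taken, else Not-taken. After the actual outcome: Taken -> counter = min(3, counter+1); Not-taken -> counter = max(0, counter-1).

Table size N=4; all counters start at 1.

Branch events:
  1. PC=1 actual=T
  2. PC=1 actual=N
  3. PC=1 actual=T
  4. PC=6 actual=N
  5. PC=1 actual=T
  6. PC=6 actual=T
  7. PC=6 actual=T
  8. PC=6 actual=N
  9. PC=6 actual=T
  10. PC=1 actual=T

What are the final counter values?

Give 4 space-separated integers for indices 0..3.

Answer: 1 3 2 1

Derivation:
Ev 1: PC=1 idx=1 pred=N actual=T -> ctr[1]=2
Ev 2: PC=1 idx=1 pred=T actual=N -> ctr[1]=1
Ev 3: PC=1 idx=1 pred=N actual=T -> ctr[1]=2
Ev 4: PC=6 idx=2 pred=N actual=N -> ctr[2]=0
Ev 5: PC=1 idx=1 pred=T actual=T -> ctr[1]=3
Ev 6: PC=6 idx=2 pred=N actual=T -> ctr[2]=1
Ev 7: PC=6 idx=2 pred=N actual=T -> ctr[2]=2
Ev 8: PC=6 idx=2 pred=T actual=N -> ctr[2]=1
Ev 9: PC=6 idx=2 pred=N actual=T -> ctr[2]=2
Ev 10: PC=1 idx=1 pred=T actual=T -> ctr[1]=3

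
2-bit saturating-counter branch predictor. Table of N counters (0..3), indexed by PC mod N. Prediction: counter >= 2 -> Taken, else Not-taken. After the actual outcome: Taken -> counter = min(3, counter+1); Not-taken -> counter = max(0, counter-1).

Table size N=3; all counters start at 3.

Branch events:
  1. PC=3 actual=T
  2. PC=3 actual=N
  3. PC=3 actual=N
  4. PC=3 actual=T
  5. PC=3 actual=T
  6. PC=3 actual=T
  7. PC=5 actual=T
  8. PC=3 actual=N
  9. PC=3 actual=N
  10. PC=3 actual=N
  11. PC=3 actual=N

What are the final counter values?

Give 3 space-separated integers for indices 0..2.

Answer: 0 3 3

Derivation:
Ev 1: PC=3 idx=0 pred=T actual=T -> ctr[0]=3
Ev 2: PC=3 idx=0 pred=T actual=N -> ctr[0]=2
Ev 3: PC=3 idx=0 pred=T actual=N -> ctr[0]=1
Ev 4: PC=3 idx=0 pred=N actual=T -> ctr[0]=2
Ev 5: PC=3 idx=0 pred=T actual=T -> ctr[0]=3
Ev 6: PC=3 idx=0 pred=T actual=T -> ctr[0]=3
Ev 7: PC=5 idx=2 pred=T actual=T -> ctr[2]=3
Ev 8: PC=3 idx=0 pred=T actual=N -> ctr[0]=2
Ev 9: PC=3 idx=0 pred=T actual=N -> ctr[0]=1
Ev 10: PC=3 idx=0 pred=N actual=N -> ctr[0]=0
Ev 11: PC=3 idx=0 pred=N actual=N -> ctr[0]=0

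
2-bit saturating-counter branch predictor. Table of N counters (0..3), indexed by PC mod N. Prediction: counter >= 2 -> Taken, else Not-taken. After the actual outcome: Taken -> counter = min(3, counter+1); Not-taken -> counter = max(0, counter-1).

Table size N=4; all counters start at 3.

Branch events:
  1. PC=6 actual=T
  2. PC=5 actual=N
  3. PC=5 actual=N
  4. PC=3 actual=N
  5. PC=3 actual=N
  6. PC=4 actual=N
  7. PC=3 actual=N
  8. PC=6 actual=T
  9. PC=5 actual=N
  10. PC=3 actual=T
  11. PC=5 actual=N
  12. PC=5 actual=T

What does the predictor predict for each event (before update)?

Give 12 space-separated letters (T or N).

Answer: T T T T T T N T N N N N

Derivation:
Ev 1: PC=6 idx=2 pred=T actual=T -> ctr[2]=3
Ev 2: PC=5 idx=1 pred=T actual=N -> ctr[1]=2
Ev 3: PC=5 idx=1 pred=T actual=N -> ctr[1]=1
Ev 4: PC=3 idx=3 pred=T actual=N -> ctr[3]=2
Ev 5: PC=3 idx=3 pred=T actual=N -> ctr[3]=1
Ev 6: PC=4 idx=0 pred=T actual=N -> ctr[0]=2
Ev 7: PC=3 idx=3 pred=N actual=N -> ctr[3]=0
Ev 8: PC=6 idx=2 pred=T actual=T -> ctr[2]=3
Ev 9: PC=5 idx=1 pred=N actual=N -> ctr[1]=0
Ev 10: PC=3 idx=3 pred=N actual=T -> ctr[3]=1
Ev 11: PC=5 idx=1 pred=N actual=N -> ctr[1]=0
Ev 12: PC=5 idx=1 pred=N actual=T -> ctr[1]=1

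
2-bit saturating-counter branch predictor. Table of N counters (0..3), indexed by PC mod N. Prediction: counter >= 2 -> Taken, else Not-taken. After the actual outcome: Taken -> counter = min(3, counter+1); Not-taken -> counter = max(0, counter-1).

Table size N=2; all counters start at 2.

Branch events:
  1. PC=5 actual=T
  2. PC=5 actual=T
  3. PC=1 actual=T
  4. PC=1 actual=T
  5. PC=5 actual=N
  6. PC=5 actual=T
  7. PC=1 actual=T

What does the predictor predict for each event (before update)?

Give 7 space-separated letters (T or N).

Answer: T T T T T T T

Derivation:
Ev 1: PC=5 idx=1 pred=T actual=T -> ctr[1]=3
Ev 2: PC=5 idx=1 pred=T actual=T -> ctr[1]=3
Ev 3: PC=1 idx=1 pred=T actual=T -> ctr[1]=3
Ev 4: PC=1 idx=1 pred=T actual=T -> ctr[1]=3
Ev 5: PC=5 idx=1 pred=T actual=N -> ctr[1]=2
Ev 6: PC=5 idx=1 pred=T actual=T -> ctr[1]=3
Ev 7: PC=1 idx=1 pred=T actual=T -> ctr[1]=3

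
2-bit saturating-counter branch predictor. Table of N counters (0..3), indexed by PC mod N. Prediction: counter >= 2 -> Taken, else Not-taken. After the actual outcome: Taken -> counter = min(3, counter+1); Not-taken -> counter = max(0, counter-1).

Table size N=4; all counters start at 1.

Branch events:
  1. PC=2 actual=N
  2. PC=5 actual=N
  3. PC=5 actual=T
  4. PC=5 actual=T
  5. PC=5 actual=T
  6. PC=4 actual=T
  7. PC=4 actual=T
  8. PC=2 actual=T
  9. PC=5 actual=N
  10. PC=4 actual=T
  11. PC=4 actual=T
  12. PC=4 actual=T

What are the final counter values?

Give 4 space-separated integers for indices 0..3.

Ev 1: PC=2 idx=2 pred=N actual=N -> ctr[2]=0
Ev 2: PC=5 idx=1 pred=N actual=N -> ctr[1]=0
Ev 3: PC=5 idx=1 pred=N actual=T -> ctr[1]=1
Ev 4: PC=5 idx=1 pred=N actual=T -> ctr[1]=2
Ev 5: PC=5 idx=1 pred=T actual=T -> ctr[1]=3
Ev 6: PC=4 idx=0 pred=N actual=T -> ctr[0]=2
Ev 7: PC=4 idx=0 pred=T actual=T -> ctr[0]=3
Ev 8: PC=2 idx=2 pred=N actual=T -> ctr[2]=1
Ev 9: PC=5 idx=1 pred=T actual=N -> ctr[1]=2
Ev 10: PC=4 idx=0 pred=T actual=T -> ctr[0]=3
Ev 11: PC=4 idx=0 pred=T actual=T -> ctr[0]=3
Ev 12: PC=4 idx=0 pred=T actual=T -> ctr[0]=3

Answer: 3 2 1 1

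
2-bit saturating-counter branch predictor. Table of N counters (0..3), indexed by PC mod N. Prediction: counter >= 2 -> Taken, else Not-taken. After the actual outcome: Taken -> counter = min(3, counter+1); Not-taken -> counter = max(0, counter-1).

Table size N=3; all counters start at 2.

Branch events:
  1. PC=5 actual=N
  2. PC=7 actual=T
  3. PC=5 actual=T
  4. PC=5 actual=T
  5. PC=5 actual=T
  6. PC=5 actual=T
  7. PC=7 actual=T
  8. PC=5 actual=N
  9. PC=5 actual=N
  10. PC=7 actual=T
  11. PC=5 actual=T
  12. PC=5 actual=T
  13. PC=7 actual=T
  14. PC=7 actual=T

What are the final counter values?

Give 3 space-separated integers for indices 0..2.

Answer: 2 3 3

Derivation:
Ev 1: PC=5 idx=2 pred=T actual=N -> ctr[2]=1
Ev 2: PC=7 idx=1 pred=T actual=T -> ctr[1]=3
Ev 3: PC=5 idx=2 pred=N actual=T -> ctr[2]=2
Ev 4: PC=5 idx=2 pred=T actual=T -> ctr[2]=3
Ev 5: PC=5 idx=2 pred=T actual=T -> ctr[2]=3
Ev 6: PC=5 idx=2 pred=T actual=T -> ctr[2]=3
Ev 7: PC=7 idx=1 pred=T actual=T -> ctr[1]=3
Ev 8: PC=5 idx=2 pred=T actual=N -> ctr[2]=2
Ev 9: PC=5 idx=2 pred=T actual=N -> ctr[2]=1
Ev 10: PC=7 idx=1 pred=T actual=T -> ctr[1]=3
Ev 11: PC=5 idx=2 pred=N actual=T -> ctr[2]=2
Ev 12: PC=5 idx=2 pred=T actual=T -> ctr[2]=3
Ev 13: PC=7 idx=1 pred=T actual=T -> ctr[1]=3
Ev 14: PC=7 idx=1 pred=T actual=T -> ctr[1]=3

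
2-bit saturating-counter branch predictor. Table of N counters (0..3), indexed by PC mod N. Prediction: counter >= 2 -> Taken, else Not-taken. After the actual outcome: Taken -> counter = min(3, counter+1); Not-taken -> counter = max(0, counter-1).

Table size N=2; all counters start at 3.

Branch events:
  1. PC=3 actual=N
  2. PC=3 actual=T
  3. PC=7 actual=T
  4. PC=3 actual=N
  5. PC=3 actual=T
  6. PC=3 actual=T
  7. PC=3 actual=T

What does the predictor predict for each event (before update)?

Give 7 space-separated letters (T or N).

Answer: T T T T T T T

Derivation:
Ev 1: PC=3 idx=1 pred=T actual=N -> ctr[1]=2
Ev 2: PC=3 idx=1 pred=T actual=T -> ctr[1]=3
Ev 3: PC=7 idx=1 pred=T actual=T -> ctr[1]=3
Ev 4: PC=3 idx=1 pred=T actual=N -> ctr[1]=2
Ev 5: PC=3 idx=1 pred=T actual=T -> ctr[1]=3
Ev 6: PC=3 idx=1 pred=T actual=T -> ctr[1]=3
Ev 7: PC=3 idx=1 pred=T actual=T -> ctr[1]=3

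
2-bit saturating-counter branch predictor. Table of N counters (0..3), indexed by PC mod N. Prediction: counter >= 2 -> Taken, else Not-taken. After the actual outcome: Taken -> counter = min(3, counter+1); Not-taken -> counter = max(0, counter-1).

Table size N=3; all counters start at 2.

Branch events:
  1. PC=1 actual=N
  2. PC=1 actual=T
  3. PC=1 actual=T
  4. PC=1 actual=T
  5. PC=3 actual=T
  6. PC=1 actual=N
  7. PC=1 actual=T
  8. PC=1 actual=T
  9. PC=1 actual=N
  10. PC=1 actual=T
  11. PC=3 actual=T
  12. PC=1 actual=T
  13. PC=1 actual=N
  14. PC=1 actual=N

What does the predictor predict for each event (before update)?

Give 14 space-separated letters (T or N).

Answer: T N T T T T T T T T T T T T

Derivation:
Ev 1: PC=1 idx=1 pred=T actual=N -> ctr[1]=1
Ev 2: PC=1 idx=1 pred=N actual=T -> ctr[1]=2
Ev 3: PC=1 idx=1 pred=T actual=T -> ctr[1]=3
Ev 4: PC=1 idx=1 pred=T actual=T -> ctr[1]=3
Ev 5: PC=3 idx=0 pred=T actual=T -> ctr[0]=3
Ev 6: PC=1 idx=1 pred=T actual=N -> ctr[1]=2
Ev 7: PC=1 idx=1 pred=T actual=T -> ctr[1]=3
Ev 8: PC=1 idx=1 pred=T actual=T -> ctr[1]=3
Ev 9: PC=1 idx=1 pred=T actual=N -> ctr[1]=2
Ev 10: PC=1 idx=1 pred=T actual=T -> ctr[1]=3
Ev 11: PC=3 idx=0 pred=T actual=T -> ctr[0]=3
Ev 12: PC=1 idx=1 pred=T actual=T -> ctr[1]=3
Ev 13: PC=1 idx=1 pred=T actual=N -> ctr[1]=2
Ev 14: PC=1 idx=1 pred=T actual=N -> ctr[1]=1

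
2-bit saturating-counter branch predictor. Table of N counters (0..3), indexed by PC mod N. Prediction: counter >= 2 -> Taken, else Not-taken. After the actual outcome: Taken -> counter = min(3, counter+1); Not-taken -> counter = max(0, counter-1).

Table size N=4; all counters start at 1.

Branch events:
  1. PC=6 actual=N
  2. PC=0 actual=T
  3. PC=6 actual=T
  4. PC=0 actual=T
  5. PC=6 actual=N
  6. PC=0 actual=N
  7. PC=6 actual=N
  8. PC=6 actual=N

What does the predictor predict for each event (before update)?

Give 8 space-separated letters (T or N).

Ev 1: PC=6 idx=2 pred=N actual=N -> ctr[2]=0
Ev 2: PC=0 idx=0 pred=N actual=T -> ctr[0]=2
Ev 3: PC=6 idx=2 pred=N actual=T -> ctr[2]=1
Ev 4: PC=0 idx=0 pred=T actual=T -> ctr[0]=3
Ev 5: PC=6 idx=2 pred=N actual=N -> ctr[2]=0
Ev 6: PC=0 idx=0 pred=T actual=N -> ctr[0]=2
Ev 7: PC=6 idx=2 pred=N actual=N -> ctr[2]=0
Ev 8: PC=6 idx=2 pred=N actual=N -> ctr[2]=0

Answer: N N N T N T N N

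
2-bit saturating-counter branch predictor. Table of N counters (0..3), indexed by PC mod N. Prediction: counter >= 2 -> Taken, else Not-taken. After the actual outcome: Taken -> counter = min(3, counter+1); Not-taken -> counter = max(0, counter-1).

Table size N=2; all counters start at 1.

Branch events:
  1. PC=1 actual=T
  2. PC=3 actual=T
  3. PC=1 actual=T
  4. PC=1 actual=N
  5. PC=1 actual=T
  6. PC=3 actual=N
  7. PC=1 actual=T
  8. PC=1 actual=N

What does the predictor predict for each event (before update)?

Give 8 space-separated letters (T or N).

Ev 1: PC=1 idx=1 pred=N actual=T -> ctr[1]=2
Ev 2: PC=3 idx=1 pred=T actual=T -> ctr[1]=3
Ev 3: PC=1 idx=1 pred=T actual=T -> ctr[1]=3
Ev 4: PC=1 idx=1 pred=T actual=N -> ctr[1]=2
Ev 5: PC=1 idx=1 pred=T actual=T -> ctr[1]=3
Ev 6: PC=3 idx=1 pred=T actual=N -> ctr[1]=2
Ev 7: PC=1 idx=1 pred=T actual=T -> ctr[1]=3
Ev 8: PC=1 idx=1 pred=T actual=N -> ctr[1]=2

Answer: N T T T T T T T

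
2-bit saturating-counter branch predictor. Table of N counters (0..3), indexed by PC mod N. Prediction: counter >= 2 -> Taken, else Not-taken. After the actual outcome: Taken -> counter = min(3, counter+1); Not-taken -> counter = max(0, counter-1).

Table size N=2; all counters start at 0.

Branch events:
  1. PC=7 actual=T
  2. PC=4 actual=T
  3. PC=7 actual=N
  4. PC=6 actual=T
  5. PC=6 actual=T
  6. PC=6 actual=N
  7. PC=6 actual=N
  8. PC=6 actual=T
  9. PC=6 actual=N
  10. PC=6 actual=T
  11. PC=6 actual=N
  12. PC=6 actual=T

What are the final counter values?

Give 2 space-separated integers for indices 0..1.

Ev 1: PC=7 idx=1 pred=N actual=T -> ctr[1]=1
Ev 2: PC=4 idx=0 pred=N actual=T -> ctr[0]=1
Ev 3: PC=7 idx=1 pred=N actual=N -> ctr[1]=0
Ev 4: PC=6 idx=0 pred=N actual=T -> ctr[0]=2
Ev 5: PC=6 idx=0 pred=T actual=T -> ctr[0]=3
Ev 6: PC=6 idx=0 pred=T actual=N -> ctr[0]=2
Ev 7: PC=6 idx=0 pred=T actual=N -> ctr[0]=1
Ev 8: PC=6 idx=0 pred=N actual=T -> ctr[0]=2
Ev 9: PC=6 idx=0 pred=T actual=N -> ctr[0]=1
Ev 10: PC=6 idx=0 pred=N actual=T -> ctr[0]=2
Ev 11: PC=6 idx=0 pred=T actual=N -> ctr[0]=1
Ev 12: PC=6 idx=0 pred=N actual=T -> ctr[0]=2

Answer: 2 0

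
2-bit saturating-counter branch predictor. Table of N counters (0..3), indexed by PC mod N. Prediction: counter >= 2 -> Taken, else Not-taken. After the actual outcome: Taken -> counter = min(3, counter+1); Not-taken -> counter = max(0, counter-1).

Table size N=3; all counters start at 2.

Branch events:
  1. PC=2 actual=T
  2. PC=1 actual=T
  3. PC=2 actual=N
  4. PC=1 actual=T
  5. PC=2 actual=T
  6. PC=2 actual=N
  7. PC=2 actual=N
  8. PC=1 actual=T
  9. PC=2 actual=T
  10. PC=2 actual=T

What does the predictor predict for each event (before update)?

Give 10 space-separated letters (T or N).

Answer: T T T T T T T T N T

Derivation:
Ev 1: PC=2 idx=2 pred=T actual=T -> ctr[2]=3
Ev 2: PC=1 idx=1 pred=T actual=T -> ctr[1]=3
Ev 3: PC=2 idx=2 pred=T actual=N -> ctr[2]=2
Ev 4: PC=1 idx=1 pred=T actual=T -> ctr[1]=3
Ev 5: PC=2 idx=2 pred=T actual=T -> ctr[2]=3
Ev 6: PC=2 idx=2 pred=T actual=N -> ctr[2]=2
Ev 7: PC=2 idx=2 pred=T actual=N -> ctr[2]=1
Ev 8: PC=1 idx=1 pred=T actual=T -> ctr[1]=3
Ev 9: PC=2 idx=2 pred=N actual=T -> ctr[2]=2
Ev 10: PC=2 idx=2 pred=T actual=T -> ctr[2]=3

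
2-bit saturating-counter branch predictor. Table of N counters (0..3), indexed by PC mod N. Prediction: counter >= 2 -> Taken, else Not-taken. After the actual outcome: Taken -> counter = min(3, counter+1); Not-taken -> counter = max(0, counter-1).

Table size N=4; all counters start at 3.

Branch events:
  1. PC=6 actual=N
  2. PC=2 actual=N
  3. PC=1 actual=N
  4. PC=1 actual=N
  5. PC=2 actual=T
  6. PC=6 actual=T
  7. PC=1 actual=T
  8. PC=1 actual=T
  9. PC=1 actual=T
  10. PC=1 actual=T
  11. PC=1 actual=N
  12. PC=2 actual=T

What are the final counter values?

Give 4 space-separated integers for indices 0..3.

Answer: 3 2 3 3

Derivation:
Ev 1: PC=6 idx=2 pred=T actual=N -> ctr[2]=2
Ev 2: PC=2 idx=2 pred=T actual=N -> ctr[2]=1
Ev 3: PC=1 idx=1 pred=T actual=N -> ctr[1]=2
Ev 4: PC=1 idx=1 pred=T actual=N -> ctr[1]=1
Ev 5: PC=2 idx=2 pred=N actual=T -> ctr[2]=2
Ev 6: PC=6 idx=2 pred=T actual=T -> ctr[2]=3
Ev 7: PC=1 idx=1 pred=N actual=T -> ctr[1]=2
Ev 8: PC=1 idx=1 pred=T actual=T -> ctr[1]=3
Ev 9: PC=1 idx=1 pred=T actual=T -> ctr[1]=3
Ev 10: PC=1 idx=1 pred=T actual=T -> ctr[1]=3
Ev 11: PC=1 idx=1 pred=T actual=N -> ctr[1]=2
Ev 12: PC=2 idx=2 pred=T actual=T -> ctr[2]=3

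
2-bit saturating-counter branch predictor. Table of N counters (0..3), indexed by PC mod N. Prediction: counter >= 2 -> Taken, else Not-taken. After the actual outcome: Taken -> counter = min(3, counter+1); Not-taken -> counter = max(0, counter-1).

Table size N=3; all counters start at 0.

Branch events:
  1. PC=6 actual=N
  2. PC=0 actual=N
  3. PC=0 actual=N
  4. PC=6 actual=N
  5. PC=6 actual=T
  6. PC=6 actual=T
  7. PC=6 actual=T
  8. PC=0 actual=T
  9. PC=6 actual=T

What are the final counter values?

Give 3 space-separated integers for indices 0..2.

Ev 1: PC=6 idx=0 pred=N actual=N -> ctr[0]=0
Ev 2: PC=0 idx=0 pred=N actual=N -> ctr[0]=0
Ev 3: PC=0 idx=0 pred=N actual=N -> ctr[0]=0
Ev 4: PC=6 idx=0 pred=N actual=N -> ctr[0]=0
Ev 5: PC=6 idx=0 pred=N actual=T -> ctr[0]=1
Ev 6: PC=6 idx=0 pred=N actual=T -> ctr[0]=2
Ev 7: PC=6 idx=0 pred=T actual=T -> ctr[0]=3
Ev 8: PC=0 idx=0 pred=T actual=T -> ctr[0]=3
Ev 9: PC=6 idx=0 pred=T actual=T -> ctr[0]=3

Answer: 3 0 0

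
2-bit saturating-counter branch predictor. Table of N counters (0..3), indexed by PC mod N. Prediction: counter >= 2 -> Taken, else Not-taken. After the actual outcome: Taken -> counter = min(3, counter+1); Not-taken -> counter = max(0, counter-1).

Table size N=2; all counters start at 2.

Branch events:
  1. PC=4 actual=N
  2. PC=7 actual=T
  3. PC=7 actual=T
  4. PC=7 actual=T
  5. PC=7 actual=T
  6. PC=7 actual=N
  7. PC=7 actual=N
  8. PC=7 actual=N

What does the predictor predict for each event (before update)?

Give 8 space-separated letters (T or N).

Answer: T T T T T T T N

Derivation:
Ev 1: PC=4 idx=0 pred=T actual=N -> ctr[0]=1
Ev 2: PC=7 idx=1 pred=T actual=T -> ctr[1]=3
Ev 3: PC=7 idx=1 pred=T actual=T -> ctr[1]=3
Ev 4: PC=7 idx=1 pred=T actual=T -> ctr[1]=3
Ev 5: PC=7 idx=1 pred=T actual=T -> ctr[1]=3
Ev 6: PC=7 idx=1 pred=T actual=N -> ctr[1]=2
Ev 7: PC=7 idx=1 pred=T actual=N -> ctr[1]=1
Ev 8: PC=7 idx=1 pred=N actual=N -> ctr[1]=0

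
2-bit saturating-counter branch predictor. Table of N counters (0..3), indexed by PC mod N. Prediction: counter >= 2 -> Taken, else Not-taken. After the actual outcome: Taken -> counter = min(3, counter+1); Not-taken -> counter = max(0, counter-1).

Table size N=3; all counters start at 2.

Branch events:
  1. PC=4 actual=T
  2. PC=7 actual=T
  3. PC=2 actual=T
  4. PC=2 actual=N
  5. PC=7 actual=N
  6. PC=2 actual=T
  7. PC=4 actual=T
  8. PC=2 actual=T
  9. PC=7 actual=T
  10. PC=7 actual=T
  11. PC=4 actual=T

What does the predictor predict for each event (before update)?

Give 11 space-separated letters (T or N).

Answer: T T T T T T T T T T T

Derivation:
Ev 1: PC=4 idx=1 pred=T actual=T -> ctr[1]=3
Ev 2: PC=7 idx=1 pred=T actual=T -> ctr[1]=3
Ev 3: PC=2 idx=2 pred=T actual=T -> ctr[2]=3
Ev 4: PC=2 idx=2 pred=T actual=N -> ctr[2]=2
Ev 5: PC=7 idx=1 pred=T actual=N -> ctr[1]=2
Ev 6: PC=2 idx=2 pred=T actual=T -> ctr[2]=3
Ev 7: PC=4 idx=1 pred=T actual=T -> ctr[1]=3
Ev 8: PC=2 idx=2 pred=T actual=T -> ctr[2]=3
Ev 9: PC=7 idx=1 pred=T actual=T -> ctr[1]=3
Ev 10: PC=7 idx=1 pred=T actual=T -> ctr[1]=3
Ev 11: PC=4 idx=1 pred=T actual=T -> ctr[1]=3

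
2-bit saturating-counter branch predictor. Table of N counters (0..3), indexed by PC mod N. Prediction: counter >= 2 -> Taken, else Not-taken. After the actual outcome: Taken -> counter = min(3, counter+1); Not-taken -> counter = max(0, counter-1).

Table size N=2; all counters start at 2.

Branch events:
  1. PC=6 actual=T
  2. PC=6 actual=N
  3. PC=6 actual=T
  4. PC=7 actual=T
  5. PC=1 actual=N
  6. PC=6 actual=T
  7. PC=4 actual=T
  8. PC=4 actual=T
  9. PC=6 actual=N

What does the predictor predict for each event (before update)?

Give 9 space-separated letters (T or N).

Answer: T T T T T T T T T

Derivation:
Ev 1: PC=6 idx=0 pred=T actual=T -> ctr[0]=3
Ev 2: PC=6 idx=0 pred=T actual=N -> ctr[0]=2
Ev 3: PC=6 idx=0 pred=T actual=T -> ctr[0]=3
Ev 4: PC=7 idx=1 pred=T actual=T -> ctr[1]=3
Ev 5: PC=1 idx=1 pred=T actual=N -> ctr[1]=2
Ev 6: PC=6 idx=0 pred=T actual=T -> ctr[0]=3
Ev 7: PC=4 idx=0 pred=T actual=T -> ctr[0]=3
Ev 8: PC=4 idx=0 pred=T actual=T -> ctr[0]=3
Ev 9: PC=6 idx=0 pred=T actual=N -> ctr[0]=2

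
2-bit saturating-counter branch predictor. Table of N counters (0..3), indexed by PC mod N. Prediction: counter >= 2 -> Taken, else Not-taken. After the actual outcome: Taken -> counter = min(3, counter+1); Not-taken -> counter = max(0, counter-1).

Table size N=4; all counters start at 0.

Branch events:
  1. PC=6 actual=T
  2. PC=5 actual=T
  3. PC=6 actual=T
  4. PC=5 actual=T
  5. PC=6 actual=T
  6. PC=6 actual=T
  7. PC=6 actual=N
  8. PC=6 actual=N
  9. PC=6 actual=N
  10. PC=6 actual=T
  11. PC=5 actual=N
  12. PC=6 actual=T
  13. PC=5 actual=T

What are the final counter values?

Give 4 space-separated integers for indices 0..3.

Answer: 0 2 2 0

Derivation:
Ev 1: PC=6 idx=2 pred=N actual=T -> ctr[2]=1
Ev 2: PC=5 idx=1 pred=N actual=T -> ctr[1]=1
Ev 3: PC=6 idx=2 pred=N actual=T -> ctr[2]=2
Ev 4: PC=5 idx=1 pred=N actual=T -> ctr[1]=2
Ev 5: PC=6 idx=2 pred=T actual=T -> ctr[2]=3
Ev 6: PC=6 idx=2 pred=T actual=T -> ctr[2]=3
Ev 7: PC=6 idx=2 pred=T actual=N -> ctr[2]=2
Ev 8: PC=6 idx=2 pred=T actual=N -> ctr[2]=1
Ev 9: PC=6 idx=2 pred=N actual=N -> ctr[2]=0
Ev 10: PC=6 idx=2 pred=N actual=T -> ctr[2]=1
Ev 11: PC=5 idx=1 pred=T actual=N -> ctr[1]=1
Ev 12: PC=6 idx=2 pred=N actual=T -> ctr[2]=2
Ev 13: PC=5 idx=1 pred=N actual=T -> ctr[1]=2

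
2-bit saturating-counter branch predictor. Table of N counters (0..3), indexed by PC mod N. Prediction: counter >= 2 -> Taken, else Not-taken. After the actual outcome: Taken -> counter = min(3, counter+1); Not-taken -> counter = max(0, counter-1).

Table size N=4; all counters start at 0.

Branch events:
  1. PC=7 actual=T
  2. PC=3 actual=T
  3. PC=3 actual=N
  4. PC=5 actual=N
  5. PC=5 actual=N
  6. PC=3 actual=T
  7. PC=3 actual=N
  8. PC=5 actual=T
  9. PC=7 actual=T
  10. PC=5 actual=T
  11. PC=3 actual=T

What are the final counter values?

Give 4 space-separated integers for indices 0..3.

Ev 1: PC=7 idx=3 pred=N actual=T -> ctr[3]=1
Ev 2: PC=3 idx=3 pred=N actual=T -> ctr[3]=2
Ev 3: PC=3 idx=3 pred=T actual=N -> ctr[3]=1
Ev 4: PC=5 idx=1 pred=N actual=N -> ctr[1]=0
Ev 5: PC=5 idx=1 pred=N actual=N -> ctr[1]=0
Ev 6: PC=3 idx=3 pred=N actual=T -> ctr[3]=2
Ev 7: PC=3 idx=3 pred=T actual=N -> ctr[3]=1
Ev 8: PC=5 idx=1 pred=N actual=T -> ctr[1]=1
Ev 9: PC=7 idx=3 pred=N actual=T -> ctr[3]=2
Ev 10: PC=5 idx=1 pred=N actual=T -> ctr[1]=2
Ev 11: PC=3 idx=3 pred=T actual=T -> ctr[3]=3

Answer: 0 2 0 3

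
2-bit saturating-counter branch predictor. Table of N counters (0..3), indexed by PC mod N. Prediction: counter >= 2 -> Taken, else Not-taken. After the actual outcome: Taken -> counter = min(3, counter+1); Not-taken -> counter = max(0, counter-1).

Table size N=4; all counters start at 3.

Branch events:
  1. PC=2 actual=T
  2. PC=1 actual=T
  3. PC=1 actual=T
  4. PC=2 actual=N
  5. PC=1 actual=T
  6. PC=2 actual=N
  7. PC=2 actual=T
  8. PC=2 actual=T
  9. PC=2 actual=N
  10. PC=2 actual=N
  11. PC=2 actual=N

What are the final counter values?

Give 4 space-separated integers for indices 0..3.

Ev 1: PC=2 idx=2 pred=T actual=T -> ctr[2]=3
Ev 2: PC=1 idx=1 pred=T actual=T -> ctr[1]=3
Ev 3: PC=1 idx=1 pred=T actual=T -> ctr[1]=3
Ev 4: PC=2 idx=2 pred=T actual=N -> ctr[2]=2
Ev 5: PC=1 idx=1 pred=T actual=T -> ctr[1]=3
Ev 6: PC=2 idx=2 pred=T actual=N -> ctr[2]=1
Ev 7: PC=2 idx=2 pred=N actual=T -> ctr[2]=2
Ev 8: PC=2 idx=2 pred=T actual=T -> ctr[2]=3
Ev 9: PC=2 idx=2 pred=T actual=N -> ctr[2]=2
Ev 10: PC=2 idx=2 pred=T actual=N -> ctr[2]=1
Ev 11: PC=2 idx=2 pred=N actual=N -> ctr[2]=0

Answer: 3 3 0 3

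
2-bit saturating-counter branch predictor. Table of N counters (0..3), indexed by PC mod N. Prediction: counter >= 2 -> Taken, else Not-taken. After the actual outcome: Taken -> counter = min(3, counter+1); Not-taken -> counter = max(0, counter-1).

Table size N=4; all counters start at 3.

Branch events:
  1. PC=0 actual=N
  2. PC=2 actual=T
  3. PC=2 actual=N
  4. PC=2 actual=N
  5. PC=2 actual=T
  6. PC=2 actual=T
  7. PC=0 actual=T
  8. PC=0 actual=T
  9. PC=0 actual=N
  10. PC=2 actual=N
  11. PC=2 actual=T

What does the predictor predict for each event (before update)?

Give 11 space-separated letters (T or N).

Answer: T T T T N T T T T T T

Derivation:
Ev 1: PC=0 idx=0 pred=T actual=N -> ctr[0]=2
Ev 2: PC=2 idx=2 pred=T actual=T -> ctr[2]=3
Ev 3: PC=2 idx=2 pred=T actual=N -> ctr[2]=2
Ev 4: PC=2 idx=2 pred=T actual=N -> ctr[2]=1
Ev 5: PC=2 idx=2 pred=N actual=T -> ctr[2]=2
Ev 6: PC=2 idx=2 pred=T actual=T -> ctr[2]=3
Ev 7: PC=0 idx=0 pred=T actual=T -> ctr[0]=3
Ev 8: PC=0 idx=0 pred=T actual=T -> ctr[0]=3
Ev 9: PC=0 idx=0 pred=T actual=N -> ctr[0]=2
Ev 10: PC=2 idx=2 pred=T actual=N -> ctr[2]=2
Ev 11: PC=2 idx=2 pred=T actual=T -> ctr[2]=3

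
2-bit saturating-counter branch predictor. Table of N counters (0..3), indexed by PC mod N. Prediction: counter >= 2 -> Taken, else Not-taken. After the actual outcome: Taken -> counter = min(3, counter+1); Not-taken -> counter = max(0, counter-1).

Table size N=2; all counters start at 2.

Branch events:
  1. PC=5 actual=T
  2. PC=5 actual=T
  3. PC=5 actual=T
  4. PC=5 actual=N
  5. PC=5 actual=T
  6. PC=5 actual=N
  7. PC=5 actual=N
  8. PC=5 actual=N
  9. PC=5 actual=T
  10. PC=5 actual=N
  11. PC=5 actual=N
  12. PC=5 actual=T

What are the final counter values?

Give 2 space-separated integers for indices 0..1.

Ev 1: PC=5 idx=1 pred=T actual=T -> ctr[1]=3
Ev 2: PC=5 idx=1 pred=T actual=T -> ctr[1]=3
Ev 3: PC=5 idx=1 pred=T actual=T -> ctr[1]=3
Ev 4: PC=5 idx=1 pred=T actual=N -> ctr[1]=2
Ev 5: PC=5 idx=1 pred=T actual=T -> ctr[1]=3
Ev 6: PC=5 idx=1 pred=T actual=N -> ctr[1]=2
Ev 7: PC=5 idx=1 pred=T actual=N -> ctr[1]=1
Ev 8: PC=5 idx=1 pred=N actual=N -> ctr[1]=0
Ev 9: PC=5 idx=1 pred=N actual=T -> ctr[1]=1
Ev 10: PC=5 idx=1 pred=N actual=N -> ctr[1]=0
Ev 11: PC=5 idx=1 pred=N actual=N -> ctr[1]=0
Ev 12: PC=5 idx=1 pred=N actual=T -> ctr[1]=1

Answer: 2 1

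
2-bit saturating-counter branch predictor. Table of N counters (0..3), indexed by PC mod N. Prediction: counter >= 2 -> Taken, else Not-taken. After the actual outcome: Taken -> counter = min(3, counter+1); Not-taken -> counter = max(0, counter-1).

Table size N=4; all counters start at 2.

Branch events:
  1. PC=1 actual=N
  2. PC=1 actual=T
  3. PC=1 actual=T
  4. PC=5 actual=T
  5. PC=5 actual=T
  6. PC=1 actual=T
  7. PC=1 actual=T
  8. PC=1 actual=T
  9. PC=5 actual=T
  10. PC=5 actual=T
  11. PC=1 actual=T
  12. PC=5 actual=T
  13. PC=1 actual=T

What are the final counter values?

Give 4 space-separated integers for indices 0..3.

Answer: 2 3 2 2

Derivation:
Ev 1: PC=1 idx=1 pred=T actual=N -> ctr[1]=1
Ev 2: PC=1 idx=1 pred=N actual=T -> ctr[1]=2
Ev 3: PC=1 idx=1 pred=T actual=T -> ctr[1]=3
Ev 4: PC=5 idx=1 pred=T actual=T -> ctr[1]=3
Ev 5: PC=5 idx=1 pred=T actual=T -> ctr[1]=3
Ev 6: PC=1 idx=1 pred=T actual=T -> ctr[1]=3
Ev 7: PC=1 idx=1 pred=T actual=T -> ctr[1]=3
Ev 8: PC=1 idx=1 pred=T actual=T -> ctr[1]=3
Ev 9: PC=5 idx=1 pred=T actual=T -> ctr[1]=3
Ev 10: PC=5 idx=1 pred=T actual=T -> ctr[1]=3
Ev 11: PC=1 idx=1 pred=T actual=T -> ctr[1]=3
Ev 12: PC=5 idx=1 pred=T actual=T -> ctr[1]=3
Ev 13: PC=1 idx=1 pred=T actual=T -> ctr[1]=3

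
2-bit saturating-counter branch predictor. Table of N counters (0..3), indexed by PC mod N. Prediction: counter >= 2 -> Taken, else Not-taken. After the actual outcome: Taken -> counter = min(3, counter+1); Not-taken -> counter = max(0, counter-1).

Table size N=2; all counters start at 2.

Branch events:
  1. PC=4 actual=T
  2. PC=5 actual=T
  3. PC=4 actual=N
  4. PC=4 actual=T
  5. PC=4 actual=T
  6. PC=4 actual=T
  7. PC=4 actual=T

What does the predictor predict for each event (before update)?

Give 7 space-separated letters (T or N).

Answer: T T T T T T T

Derivation:
Ev 1: PC=4 idx=0 pred=T actual=T -> ctr[0]=3
Ev 2: PC=5 idx=1 pred=T actual=T -> ctr[1]=3
Ev 3: PC=4 idx=0 pred=T actual=N -> ctr[0]=2
Ev 4: PC=4 idx=0 pred=T actual=T -> ctr[0]=3
Ev 5: PC=4 idx=0 pred=T actual=T -> ctr[0]=3
Ev 6: PC=4 idx=0 pred=T actual=T -> ctr[0]=3
Ev 7: PC=4 idx=0 pred=T actual=T -> ctr[0]=3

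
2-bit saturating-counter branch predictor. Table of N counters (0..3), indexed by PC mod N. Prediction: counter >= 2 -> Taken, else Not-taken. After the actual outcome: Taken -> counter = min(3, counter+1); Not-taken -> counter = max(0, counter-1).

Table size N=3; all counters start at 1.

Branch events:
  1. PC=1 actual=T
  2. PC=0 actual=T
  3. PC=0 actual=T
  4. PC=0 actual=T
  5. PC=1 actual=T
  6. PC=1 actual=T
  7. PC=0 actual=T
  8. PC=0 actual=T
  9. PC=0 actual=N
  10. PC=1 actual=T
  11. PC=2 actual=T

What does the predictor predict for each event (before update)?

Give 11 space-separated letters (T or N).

Answer: N N T T T T T T T T N

Derivation:
Ev 1: PC=1 idx=1 pred=N actual=T -> ctr[1]=2
Ev 2: PC=0 idx=0 pred=N actual=T -> ctr[0]=2
Ev 3: PC=0 idx=0 pred=T actual=T -> ctr[0]=3
Ev 4: PC=0 idx=0 pred=T actual=T -> ctr[0]=3
Ev 5: PC=1 idx=1 pred=T actual=T -> ctr[1]=3
Ev 6: PC=1 idx=1 pred=T actual=T -> ctr[1]=3
Ev 7: PC=0 idx=0 pred=T actual=T -> ctr[0]=3
Ev 8: PC=0 idx=0 pred=T actual=T -> ctr[0]=3
Ev 9: PC=0 idx=0 pred=T actual=N -> ctr[0]=2
Ev 10: PC=1 idx=1 pred=T actual=T -> ctr[1]=3
Ev 11: PC=2 idx=2 pred=N actual=T -> ctr[2]=2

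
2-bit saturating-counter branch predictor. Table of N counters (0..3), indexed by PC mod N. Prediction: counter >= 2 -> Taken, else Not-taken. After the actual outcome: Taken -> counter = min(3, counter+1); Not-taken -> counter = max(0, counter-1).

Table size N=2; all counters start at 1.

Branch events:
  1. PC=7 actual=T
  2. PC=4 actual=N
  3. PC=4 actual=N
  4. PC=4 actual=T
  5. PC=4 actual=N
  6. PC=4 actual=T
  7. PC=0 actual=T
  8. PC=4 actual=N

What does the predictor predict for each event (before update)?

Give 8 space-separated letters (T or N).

Ev 1: PC=7 idx=1 pred=N actual=T -> ctr[1]=2
Ev 2: PC=4 idx=0 pred=N actual=N -> ctr[0]=0
Ev 3: PC=4 idx=0 pred=N actual=N -> ctr[0]=0
Ev 4: PC=4 idx=0 pred=N actual=T -> ctr[0]=1
Ev 5: PC=4 idx=0 pred=N actual=N -> ctr[0]=0
Ev 6: PC=4 idx=0 pred=N actual=T -> ctr[0]=1
Ev 7: PC=0 idx=0 pred=N actual=T -> ctr[0]=2
Ev 8: PC=4 idx=0 pred=T actual=N -> ctr[0]=1

Answer: N N N N N N N T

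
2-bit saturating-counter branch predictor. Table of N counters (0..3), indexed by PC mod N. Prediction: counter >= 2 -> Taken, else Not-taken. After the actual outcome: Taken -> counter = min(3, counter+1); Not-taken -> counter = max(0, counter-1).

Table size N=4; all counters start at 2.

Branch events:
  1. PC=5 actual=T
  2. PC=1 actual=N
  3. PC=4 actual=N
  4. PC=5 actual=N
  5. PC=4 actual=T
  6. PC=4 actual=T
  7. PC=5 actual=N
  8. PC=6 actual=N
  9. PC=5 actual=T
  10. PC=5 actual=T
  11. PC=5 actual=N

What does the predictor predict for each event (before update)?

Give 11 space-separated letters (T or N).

Ev 1: PC=5 idx=1 pred=T actual=T -> ctr[1]=3
Ev 2: PC=1 idx=1 pred=T actual=N -> ctr[1]=2
Ev 3: PC=4 idx=0 pred=T actual=N -> ctr[0]=1
Ev 4: PC=5 idx=1 pred=T actual=N -> ctr[1]=1
Ev 5: PC=4 idx=0 pred=N actual=T -> ctr[0]=2
Ev 6: PC=4 idx=0 pred=T actual=T -> ctr[0]=3
Ev 7: PC=5 idx=1 pred=N actual=N -> ctr[1]=0
Ev 8: PC=6 idx=2 pred=T actual=N -> ctr[2]=1
Ev 9: PC=5 idx=1 pred=N actual=T -> ctr[1]=1
Ev 10: PC=5 idx=1 pred=N actual=T -> ctr[1]=2
Ev 11: PC=5 idx=1 pred=T actual=N -> ctr[1]=1

Answer: T T T T N T N T N N T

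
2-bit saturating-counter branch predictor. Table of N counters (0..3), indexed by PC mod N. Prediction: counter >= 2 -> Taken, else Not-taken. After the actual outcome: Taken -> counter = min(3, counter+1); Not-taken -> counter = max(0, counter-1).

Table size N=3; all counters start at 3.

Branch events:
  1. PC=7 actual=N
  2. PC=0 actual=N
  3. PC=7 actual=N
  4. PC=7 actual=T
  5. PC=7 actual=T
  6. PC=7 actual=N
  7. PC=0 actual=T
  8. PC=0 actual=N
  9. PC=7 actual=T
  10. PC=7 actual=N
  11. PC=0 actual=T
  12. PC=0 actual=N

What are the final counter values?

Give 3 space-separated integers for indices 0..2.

Answer: 2 2 3

Derivation:
Ev 1: PC=7 idx=1 pred=T actual=N -> ctr[1]=2
Ev 2: PC=0 idx=0 pred=T actual=N -> ctr[0]=2
Ev 3: PC=7 idx=1 pred=T actual=N -> ctr[1]=1
Ev 4: PC=7 idx=1 pred=N actual=T -> ctr[1]=2
Ev 5: PC=7 idx=1 pred=T actual=T -> ctr[1]=3
Ev 6: PC=7 idx=1 pred=T actual=N -> ctr[1]=2
Ev 7: PC=0 idx=0 pred=T actual=T -> ctr[0]=3
Ev 8: PC=0 idx=0 pred=T actual=N -> ctr[0]=2
Ev 9: PC=7 idx=1 pred=T actual=T -> ctr[1]=3
Ev 10: PC=7 idx=1 pred=T actual=N -> ctr[1]=2
Ev 11: PC=0 idx=0 pred=T actual=T -> ctr[0]=3
Ev 12: PC=0 idx=0 pred=T actual=N -> ctr[0]=2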